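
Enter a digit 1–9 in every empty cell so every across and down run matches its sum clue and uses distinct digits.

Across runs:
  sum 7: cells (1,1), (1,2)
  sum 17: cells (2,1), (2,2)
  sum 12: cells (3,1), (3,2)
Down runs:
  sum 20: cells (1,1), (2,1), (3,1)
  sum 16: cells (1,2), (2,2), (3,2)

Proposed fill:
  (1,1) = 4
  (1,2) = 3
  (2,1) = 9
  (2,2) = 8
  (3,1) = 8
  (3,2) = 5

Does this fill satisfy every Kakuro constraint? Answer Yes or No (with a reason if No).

No — the across run (3,1)–(3,2) sums to 13, not 12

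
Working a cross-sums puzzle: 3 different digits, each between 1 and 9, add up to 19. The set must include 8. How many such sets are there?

3 distinct digits from 1–9 sum between 6 and 24.
Keeping only sets containing 8.
Enumerating: {2,8,9}, {4,7,8}, {5,6,8}.

3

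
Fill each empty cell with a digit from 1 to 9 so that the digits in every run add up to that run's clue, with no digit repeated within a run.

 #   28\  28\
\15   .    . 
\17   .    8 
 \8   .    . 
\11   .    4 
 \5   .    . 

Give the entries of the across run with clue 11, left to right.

7, 4

17 in 2 cells must be {8,9}.
R2C1 = 17 − 8 = 9 completes the 17 across.
R4C1 = 11 − 4 = 7 completes the 11 across.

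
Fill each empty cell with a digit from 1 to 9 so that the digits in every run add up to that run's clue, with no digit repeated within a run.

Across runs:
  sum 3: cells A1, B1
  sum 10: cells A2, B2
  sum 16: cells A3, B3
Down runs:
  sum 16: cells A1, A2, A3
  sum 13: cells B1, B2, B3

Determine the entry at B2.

3 in 2 cells must be {1,2}; 16 in 2 cells must be {7,9}.
Nothing is forced directly, so branch on A1, whose candidates are 1 or 2. If A1 = 2: that forces B1 = 1, A3 = 9, B3 = 7, after which A2 would have to be in {1,2,3,4,6,7,8,9} for the 10 across but in {5} for the 16 down — contradiction. So A1 = 1.
B1 = 3 − 1 = 2 completes the 3 across.
Given what's placed, B3 must be 7 to fit the 16 across and 13 down.
B2 = 13 − 9 = 4 completes the 13 down.
A3 = 16 − 7 = 9 completes the 16 across.
A2 = 10 − 4 = 6 completes the 10 across.

4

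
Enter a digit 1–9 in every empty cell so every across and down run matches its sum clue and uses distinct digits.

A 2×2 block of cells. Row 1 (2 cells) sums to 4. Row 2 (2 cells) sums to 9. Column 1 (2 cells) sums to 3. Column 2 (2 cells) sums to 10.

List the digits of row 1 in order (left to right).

4 in 2 cells must be {1,3}; 3 in 2 cells must be {1,2}.
The 4 across and the 3 down share only 1, so (1,1) = 1.
(1,2) = 4 − 1 = 3 completes the 4 across.
(2,1) = 3 − 1 = 2 completes the 3 down.
(2,2) = 9 − 2 = 7 completes the 9 across.

1 3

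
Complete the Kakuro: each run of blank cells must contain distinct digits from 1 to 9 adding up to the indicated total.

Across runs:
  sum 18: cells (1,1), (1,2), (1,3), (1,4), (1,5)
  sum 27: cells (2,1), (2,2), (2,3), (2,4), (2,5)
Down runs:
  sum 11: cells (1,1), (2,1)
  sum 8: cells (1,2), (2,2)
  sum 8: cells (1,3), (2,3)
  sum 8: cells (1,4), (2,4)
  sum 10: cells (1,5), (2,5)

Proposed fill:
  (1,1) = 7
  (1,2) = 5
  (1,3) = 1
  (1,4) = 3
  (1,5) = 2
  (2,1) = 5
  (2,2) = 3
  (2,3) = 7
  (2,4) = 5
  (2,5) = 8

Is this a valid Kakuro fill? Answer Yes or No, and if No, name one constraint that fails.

No — the across run (2,1)–(2,5) sums to 28, not 27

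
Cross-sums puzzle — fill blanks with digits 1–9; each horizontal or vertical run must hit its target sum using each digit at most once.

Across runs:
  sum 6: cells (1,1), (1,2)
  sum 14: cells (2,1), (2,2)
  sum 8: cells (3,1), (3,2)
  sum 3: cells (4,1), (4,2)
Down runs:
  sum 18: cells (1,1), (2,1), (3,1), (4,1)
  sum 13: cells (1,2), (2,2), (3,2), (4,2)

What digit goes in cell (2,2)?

6

3 in 2 cells must be {1,2}.
Nothing is forced directly, so branch on (2,2), whose candidates are 5 or 6. If (2,2) = 5: that forces (2,1) = 9, (4,2) = 1, (1,2) = 4, (3,2) = 3, (4,1) = 2, after which (1,1) would have to be in {2} for the 6 across but in {1,3,4,6} for the 18 down — contradiction. So (2,2) = 6.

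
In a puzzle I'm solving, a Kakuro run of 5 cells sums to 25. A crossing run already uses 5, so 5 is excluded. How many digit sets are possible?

4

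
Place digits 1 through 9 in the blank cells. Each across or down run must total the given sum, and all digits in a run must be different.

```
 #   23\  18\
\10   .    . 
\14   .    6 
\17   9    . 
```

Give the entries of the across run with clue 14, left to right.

17 in 2 cells must be {8,9}; 23 in 3 cells must be {6,8,9}.
R2C1 = 14 − 6 = 8 completes the 14 across.
R3C2 = 17 − 9 = 8 completes the 17 across.
R1C1 = 23 − 17 = 6 completes the 23 down.
R1C2 = 10 − 6 = 4 completes the 10 across.

8 6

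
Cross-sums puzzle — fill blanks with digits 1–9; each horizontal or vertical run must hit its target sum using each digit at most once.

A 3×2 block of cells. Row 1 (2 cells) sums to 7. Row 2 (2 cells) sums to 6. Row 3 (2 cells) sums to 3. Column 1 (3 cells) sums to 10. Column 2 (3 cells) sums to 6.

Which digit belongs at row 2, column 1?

5

3 in 2 cells must be {1,2}; 6 in 3 cells must be {1,2,3}.
Nothing is forced directly, so branch on (2,2), whose candidates are 1 or 2. If (2,2) = 2: that forces (2,1) = 4, (3,1) = 1, after which (3,2) would have to be in {2} for the 3 across but in {1,3} for the 6 down — contradiction. So (2,2) = 1.
(2,1) = 6 − 1 = 5 completes the 6 across.
Given what's placed, (3,2) must be 2 to fit the 3 across and 6 down.
(1,2) = 6 − 3 = 3 completes the 6 down.
(3,1) = 3 − 2 = 1 completes the 3 across.
(1,1) = 7 − 3 = 4 completes the 7 across.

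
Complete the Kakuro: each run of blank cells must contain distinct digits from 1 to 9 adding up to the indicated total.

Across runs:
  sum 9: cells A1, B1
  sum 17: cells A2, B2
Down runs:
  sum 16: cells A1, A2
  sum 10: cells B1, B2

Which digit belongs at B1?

2

17 in 2 cells must be {8,9}; 16 in 2 cells must be {7,9}.
The 9 across and the 16 down share only 7, so A1 = 7.
B1 = 9 − 7 = 2 completes the 9 across.
A2 = 16 − 7 = 9 completes the 16 down.
B2 = 17 − 9 = 8 completes the 17 across.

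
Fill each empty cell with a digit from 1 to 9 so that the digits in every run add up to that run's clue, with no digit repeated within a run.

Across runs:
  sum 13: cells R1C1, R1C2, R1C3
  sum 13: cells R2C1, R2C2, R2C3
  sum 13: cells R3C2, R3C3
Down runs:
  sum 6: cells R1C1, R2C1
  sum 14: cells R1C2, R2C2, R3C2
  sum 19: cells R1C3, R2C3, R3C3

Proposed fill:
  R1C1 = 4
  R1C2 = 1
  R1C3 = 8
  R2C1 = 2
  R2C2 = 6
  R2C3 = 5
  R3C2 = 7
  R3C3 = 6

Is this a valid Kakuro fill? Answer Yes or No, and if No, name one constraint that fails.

Across: 4+1+8=13; 2+6+5=13; 7+6=13. Down: 4+2=6; 1+6+7=14; 8+5+6=19. No digit repeats within any run.

Yes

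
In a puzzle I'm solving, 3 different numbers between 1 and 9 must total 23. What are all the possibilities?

3 distinct digits from 1–9 sum between 6 and 24.
Only one set works: {6,8,9}.

{6,8,9}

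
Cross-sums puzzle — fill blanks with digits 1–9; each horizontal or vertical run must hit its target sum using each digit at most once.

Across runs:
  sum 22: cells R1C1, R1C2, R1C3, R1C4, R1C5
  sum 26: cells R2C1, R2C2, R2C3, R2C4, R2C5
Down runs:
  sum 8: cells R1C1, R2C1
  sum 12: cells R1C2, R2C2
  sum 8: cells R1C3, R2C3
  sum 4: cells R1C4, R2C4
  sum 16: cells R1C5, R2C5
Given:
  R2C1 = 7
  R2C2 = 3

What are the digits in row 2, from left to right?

4 in 2 cells must be {1,3}; 16 in 2 cells must be {7,9}.
R1C1 = 8 − 7 = 1 completes the 8 down.
R1C2 = 12 − 3 = 9 completes the 12 down.
R1C4 = 3: the only remaining digit allowed by both the 22 across and the 4 down.
R1C5 = 7: the only remaining digit allowed by both the 22 across and the 16 down.
R2C4 = 4 − 3 = 1 completes the 4 down.
R2C5 = 16 − 7 = 9 completes the 16 down.
R1C3 = 22 − 20 = 2 completes the 22 across.
R2C3 = 26 − 20 = 6 completes the 26 across.

7 3 6 1 9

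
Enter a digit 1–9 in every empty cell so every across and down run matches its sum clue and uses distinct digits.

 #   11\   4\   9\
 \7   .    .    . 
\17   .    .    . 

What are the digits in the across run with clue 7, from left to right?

2 1 4

7 in 3 cells must be {1,2,4}; 4 in 2 cells must be {1,3}.
The 7 across and the 4 down share only 1, so R1C2 = 1.
R2C2 = 4 − 1 = 3 completes the 4 down.
Nothing is forced directly, so branch on R1C1, whose candidates are 2 or 4. If R1C1 = 4: that forces R1C3 = 2, after which R2C1 would have to be in {5,6,8,9} for the 17 across but in {7} for the 11 down — contradiction. So R1C1 = 2.
R1C3 = 7 − 3 = 4 completes the 7 across.
R2C1 = 11 − 2 = 9 completes the 11 down.
R2C3 = 17 − 12 = 5 completes the 17 across.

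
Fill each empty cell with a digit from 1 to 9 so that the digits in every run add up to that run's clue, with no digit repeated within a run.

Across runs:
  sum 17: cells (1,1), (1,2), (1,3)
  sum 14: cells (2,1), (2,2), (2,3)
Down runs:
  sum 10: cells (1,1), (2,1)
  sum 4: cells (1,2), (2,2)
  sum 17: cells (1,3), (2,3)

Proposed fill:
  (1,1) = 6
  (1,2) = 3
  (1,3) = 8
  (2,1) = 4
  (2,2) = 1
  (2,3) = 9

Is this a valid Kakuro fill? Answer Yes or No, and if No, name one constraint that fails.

Yes

Across: 6+3+8=17; 4+1+9=14. Down: 6+4=10; 3+1=4; 8+9=17. No digit repeats within any run.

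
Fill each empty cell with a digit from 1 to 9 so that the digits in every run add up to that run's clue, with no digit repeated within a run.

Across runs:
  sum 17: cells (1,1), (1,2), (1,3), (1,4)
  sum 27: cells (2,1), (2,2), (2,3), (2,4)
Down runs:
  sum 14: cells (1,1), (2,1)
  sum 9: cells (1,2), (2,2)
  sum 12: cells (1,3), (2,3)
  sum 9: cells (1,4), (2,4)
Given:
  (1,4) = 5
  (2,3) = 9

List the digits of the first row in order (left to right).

(1,3) = 12 − 9 = 3 completes the 12 down.
(2,4) = 9 − 5 = 4 completes the 9 down.
Given what's placed, (1,1) must be 8 to fit the 17 across and 14 down.
(1,2) = 17 − 16 = 1 completes the 17 across.
(2,1) = 14 − 8 = 6 completes the 14 down.
(2,2) = 27 − 19 = 8 completes the 27 across.

8 1 3 5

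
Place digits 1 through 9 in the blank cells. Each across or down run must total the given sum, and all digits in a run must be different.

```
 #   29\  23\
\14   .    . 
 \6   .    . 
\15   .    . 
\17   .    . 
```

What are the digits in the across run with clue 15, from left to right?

7 8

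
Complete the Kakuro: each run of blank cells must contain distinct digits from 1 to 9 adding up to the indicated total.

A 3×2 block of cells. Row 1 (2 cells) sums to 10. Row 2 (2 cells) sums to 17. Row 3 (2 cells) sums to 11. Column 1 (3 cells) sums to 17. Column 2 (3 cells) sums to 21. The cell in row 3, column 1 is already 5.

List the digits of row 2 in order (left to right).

17 in 2 cells must be {8,9}.
(3,2) = 11 − 5 = 6 completes the 11 across.
Given what's placed, (2,2) must be 8 to fit the 17 across and 21 down.
(1,2) = 21 − 14 = 7 completes the 21 down.
(2,1) = 17 − 8 = 9 completes the 17 across.
(1,1) = 10 − 7 = 3 completes the 10 across.

9, 8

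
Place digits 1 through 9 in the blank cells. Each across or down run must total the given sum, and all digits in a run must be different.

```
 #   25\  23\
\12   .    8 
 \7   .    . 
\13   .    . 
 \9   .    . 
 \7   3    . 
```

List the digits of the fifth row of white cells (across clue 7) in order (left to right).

R1C1 = 12 − 8 = 4 completes the 12 across.
R5C2 = 7 − 3 = 4 completes the 7 across.
No cell is forced outright now. R3C2 can only be 6 or 7 (the digits allowed by both its 13 across and its 23 down). If R3C2 = 7: that forces R3C1 = 6, R2C1 = 5, after which R2C2 would have to be in {2} for the 7 across but in {1,3} for the 23 down — contradiction. So R3C2 = 6.
R3C1 = 13 − 6 = 7 completes the 13 across.
Nothing is forced directly, so branch on R2C2, whose candidates are 2 or 3. If R2C2 = 3: then R2C1 would have to be in {4} for the 7 across but in {2,5,6,9} for the 25 down — contradiction. So R2C2 = 2.
R2C1 = 7 − 2 = 5 completes the 7 across.
R4C1 = 25 − 19 = 6 completes the 25 down.
R4C2 = 9 − 6 = 3 completes the 9 across.

3 4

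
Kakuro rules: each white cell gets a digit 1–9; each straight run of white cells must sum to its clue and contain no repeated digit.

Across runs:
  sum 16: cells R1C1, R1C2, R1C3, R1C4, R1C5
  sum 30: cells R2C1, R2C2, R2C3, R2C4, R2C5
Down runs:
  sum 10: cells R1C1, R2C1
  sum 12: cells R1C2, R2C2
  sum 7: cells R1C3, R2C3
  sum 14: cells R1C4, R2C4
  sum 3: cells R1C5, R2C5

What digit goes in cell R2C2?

9

16 in 5 cells must be {1,2,3,4,6}; 3 in 2 cells must be {1,2}.
Only 6 fits R1C4 under both its across sum 16 and down sum 14.
R2C4 = 14 − 6 = 8 completes the 14 down.
Nothing is forced directly, so branch on R1C2, whose candidates are 3 or 4. If R1C2 = 4: then R2C2 would have to be in {1,2,3,4,5,6,7,9} for the 30 across but in {8} for the 12 down — contradiction. So R1C2 = 3.
R2C2 = 12 − 3 = 9 completes the 12 down.
No cell is forced outright now. R1C5 can only be 1 or 2 (the digits allowed by both its 16 across and its 3 down). If R1C5 = 2: that forces R2C5 = 1, R2C1 = 7, R2C3 = 5, after which R1C1 would have to be in {1,4} for the 16 across but in {3} for the 10 down — contradiction. So R1C5 = 1.
R2C5 = 3 − 1 = 2 completes the 3 down.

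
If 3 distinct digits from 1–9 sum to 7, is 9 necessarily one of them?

No

The only way to make 7 from 3 distinct digits is {1,2,4}, which does not contain 9.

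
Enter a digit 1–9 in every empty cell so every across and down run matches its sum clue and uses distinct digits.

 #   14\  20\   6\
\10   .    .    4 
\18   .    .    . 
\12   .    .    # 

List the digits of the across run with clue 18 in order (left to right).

9 7 2

Given what's placed, R1C2 must be 5 to fit the 10 across and 20 down.
R2C3 = 6 − 4 = 2 completes the 6 down.
R1C1 = 10 − 9 = 1 completes the 10 across.
Nothing is forced directly, so branch on R2C1, whose candidates are 7 or 9. If R2C1 = 7: that forces R2C2 = 9, after which R3C1 would have to be in {3,4,5,7,8,9} for the 12 across but in {6} for the 14 down — contradiction. So R2C1 = 9.
R2C2 = 18 − 11 = 7 completes the 18 across.
R3C1 = 14 − 10 = 4 completes the 14 down.
R3C2 = 12 − 4 = 8 completes the 12 across.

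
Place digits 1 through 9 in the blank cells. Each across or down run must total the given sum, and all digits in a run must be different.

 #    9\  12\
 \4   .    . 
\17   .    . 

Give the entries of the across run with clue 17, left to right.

8 9

4 in 2 cells must be {1,3}; 17 in 2 cells must be {8,9}.
The 4 across and the 12 down share only 3, so R1C2 = 3.
The 17 across and the 9 down share only 8, so R2C1 = 8.
R2C2 = 17 − 8 = 9 completes the 17 across.
R1C1 = 4 − 3 = 1 completes the 4 across.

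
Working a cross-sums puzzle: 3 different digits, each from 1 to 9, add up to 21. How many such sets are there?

3

3 distinct digits from 1–9 sum between 6 and 24.
Enumerating: {4,8,9}, {5,7,9}, {6,7,8}.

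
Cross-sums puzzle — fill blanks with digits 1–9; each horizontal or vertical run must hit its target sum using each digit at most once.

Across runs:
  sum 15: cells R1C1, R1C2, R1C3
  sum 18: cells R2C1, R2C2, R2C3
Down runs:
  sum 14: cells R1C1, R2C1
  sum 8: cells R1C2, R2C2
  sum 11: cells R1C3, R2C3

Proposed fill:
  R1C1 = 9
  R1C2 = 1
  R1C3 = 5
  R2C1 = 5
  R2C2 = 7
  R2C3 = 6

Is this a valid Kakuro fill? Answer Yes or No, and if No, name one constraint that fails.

Yes

Across: 9+1+5=15; 5+7+6=18. Down: 9+5=14; 1+7=8; 5+6=11. No digit repeats within any run.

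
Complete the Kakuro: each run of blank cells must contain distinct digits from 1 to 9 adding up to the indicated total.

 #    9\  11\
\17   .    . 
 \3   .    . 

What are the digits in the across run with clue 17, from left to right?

8 9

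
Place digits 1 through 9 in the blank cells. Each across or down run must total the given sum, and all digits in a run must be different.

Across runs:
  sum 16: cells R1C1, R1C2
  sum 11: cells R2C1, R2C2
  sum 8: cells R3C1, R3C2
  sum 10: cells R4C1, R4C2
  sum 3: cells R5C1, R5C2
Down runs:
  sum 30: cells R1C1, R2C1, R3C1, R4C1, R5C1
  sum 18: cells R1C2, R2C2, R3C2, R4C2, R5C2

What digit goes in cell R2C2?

5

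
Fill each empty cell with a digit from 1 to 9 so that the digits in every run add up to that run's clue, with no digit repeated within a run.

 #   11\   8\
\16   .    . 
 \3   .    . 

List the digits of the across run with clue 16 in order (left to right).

9 7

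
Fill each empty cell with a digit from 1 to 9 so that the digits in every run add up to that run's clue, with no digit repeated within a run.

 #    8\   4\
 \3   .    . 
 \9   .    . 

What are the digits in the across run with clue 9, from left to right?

3 in 2 cells must be {1,2}; 4 in 2 cells must be {1,3}.
The 3 across and the 4 down share only 1, so R1C2 = 1.
R2C2 = 4 − 1 = 3 completes the 4 down.
R1C1 = 3 − 1 = 2 completes the 3 across.
R2C1 = 9 − 3 = 6 completes the 9 across.

6, 3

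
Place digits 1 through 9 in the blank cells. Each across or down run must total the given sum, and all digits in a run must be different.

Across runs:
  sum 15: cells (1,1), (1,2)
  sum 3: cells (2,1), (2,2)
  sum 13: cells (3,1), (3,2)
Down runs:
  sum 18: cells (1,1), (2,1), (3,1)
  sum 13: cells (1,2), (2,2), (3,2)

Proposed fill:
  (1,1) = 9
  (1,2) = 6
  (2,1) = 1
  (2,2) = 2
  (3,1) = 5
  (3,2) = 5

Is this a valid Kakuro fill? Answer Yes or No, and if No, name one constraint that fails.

No — the down run (1,1)–(3,1) sums to 15, not 18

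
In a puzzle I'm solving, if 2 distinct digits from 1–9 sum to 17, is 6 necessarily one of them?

No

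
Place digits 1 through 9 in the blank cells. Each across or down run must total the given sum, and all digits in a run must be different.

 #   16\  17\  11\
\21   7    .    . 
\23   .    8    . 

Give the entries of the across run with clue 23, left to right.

9 8 6

23 in 3 cells must be {6,8,9}; 16 in 2 cells must be {7,9}; 17 in 2 cells must be {8,9}.
R1C2 = 17 − 8 = 9 completes the 17 down.
R1C3 = 21 − 16 = 5 completes the 21 across.
R2C1 = 16 − 7 = 9 completes the 16 down.
R2C3 = 23 − 17 = 6 completes the 23 across.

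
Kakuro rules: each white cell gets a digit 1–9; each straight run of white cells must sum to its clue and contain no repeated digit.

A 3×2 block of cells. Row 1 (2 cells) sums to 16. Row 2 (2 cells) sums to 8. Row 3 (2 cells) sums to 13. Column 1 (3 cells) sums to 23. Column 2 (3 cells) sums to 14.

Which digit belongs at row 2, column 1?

16 in 2 cells must be {7,9}; 23 in 3 cells must be {6,8,9}.
The 16 across and the 23 down share only 9, so (1,1) = 9.
(1,2) = 16 − 9 = 7 completes the 16 across.
Given what's placed, (2,1) must be 6 to fit the 8 across and 23 down.
(2,2) = 8 − 6 = 2 completes the 8 across.
(3,1) = 23 − 15 = 8 completes the 23 down.
(3,2) = 13 − 8 = 5 completes the 13 across.

6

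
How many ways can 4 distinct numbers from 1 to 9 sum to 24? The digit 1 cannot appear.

7

4 distinct digits from 1–9 sum between 10 and 30.
Dropping sets that contain 1.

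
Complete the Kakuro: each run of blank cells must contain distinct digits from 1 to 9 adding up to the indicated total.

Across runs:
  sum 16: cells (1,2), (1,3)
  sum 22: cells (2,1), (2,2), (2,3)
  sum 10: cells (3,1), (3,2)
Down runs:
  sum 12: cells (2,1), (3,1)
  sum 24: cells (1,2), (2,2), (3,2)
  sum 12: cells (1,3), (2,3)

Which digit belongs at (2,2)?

16 in 2 cells must be {7,9}; 24 in 3 cells must be {7,8,9}.
Nothing is forced directly, so branch on (1,2), whose candidates are 7 or 9. If (1,2) = 7: that forces (1,3) = 9, after which (2,3) would have to be in {5,6,7,8,9} for the 22 across but in {3} for the 12 down — contradiction. So (1,2) = 9.
(1,3) = 16 − 9 = 7 completes the 16 across.
(2,3) = 12 − 7 = 5 completes the 12 down.
(2,2) = 8: the only remaining digit allowed by both the 22 across and the 24 down.
(3,2) = 24 − 17 = 7 completes the 24 down.
(2,1) = 22 − 13 = 9 completes the 22 across.
(3,1) = 10 − 7 = 3 completes the 10 across.

8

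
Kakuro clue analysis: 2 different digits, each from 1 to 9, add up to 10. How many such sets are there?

2 distinct digits from 1–9 sum between 3 and 17.
Enumerating: {1,9}, {2,8}, {3,7}, {4,6}.

4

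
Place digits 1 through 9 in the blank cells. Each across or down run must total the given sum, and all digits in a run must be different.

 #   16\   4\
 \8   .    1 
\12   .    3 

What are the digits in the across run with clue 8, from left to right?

16 in 2 cells must be {7,9}; 4 in 2 cells must be {1,3}.
R1C1 = 8 − 1 = 7 completes the 8 across.
R2C1 = 12 − 3 = 9 completes the 12 across.

7 1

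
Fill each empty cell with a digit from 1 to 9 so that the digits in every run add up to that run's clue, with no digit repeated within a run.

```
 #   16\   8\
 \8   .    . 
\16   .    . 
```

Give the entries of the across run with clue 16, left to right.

16 in 2 cells must be {7,9}.
The 8 across and the 16 down share only 7, so R1C1 = 7.
R1C2 = 8 − 7 = 1 completes the 8 across.
R2C1 = 16 − 7 = 9 completes the 16 down.
R2C2 = 16 − 9 = 7 completes the 16 across.

9 7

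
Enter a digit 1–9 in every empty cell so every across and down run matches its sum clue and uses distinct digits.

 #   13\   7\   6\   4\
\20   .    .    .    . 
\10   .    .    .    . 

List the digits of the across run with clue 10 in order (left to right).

4, 1, 2, 3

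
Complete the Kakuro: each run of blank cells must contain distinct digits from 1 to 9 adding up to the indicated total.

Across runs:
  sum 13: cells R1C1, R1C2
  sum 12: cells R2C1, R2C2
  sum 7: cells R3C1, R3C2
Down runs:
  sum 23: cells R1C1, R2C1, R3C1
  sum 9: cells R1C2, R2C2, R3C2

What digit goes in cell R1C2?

5

23 in 3 cells must be {6,8,9}.
The 7 across and the 23 down share only 6, so R3C1 = 6.
R3C2 = 7 − 6 = 1 completes the 7 across.
Nothing is forced directly, so branch on R1C1, whose candidates are 8 or 9. If R1C1 = 9: then R1C2 would have to be in {4} for the 13 across but in {2,3,5,6} for the 9 down — contradiction. So R1C1 = 8.
R1C2 = 13 − 8 = 5 completes the 13 across.
R2C1 = 23 − 14 = 9 completes the 23 down.
R2C2 = 12 − 9 = 3 completes the 12 across.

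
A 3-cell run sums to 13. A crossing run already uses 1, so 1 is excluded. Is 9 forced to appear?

No

Counterexample: {2,3,8} sums to 13 under that restriction without using 9.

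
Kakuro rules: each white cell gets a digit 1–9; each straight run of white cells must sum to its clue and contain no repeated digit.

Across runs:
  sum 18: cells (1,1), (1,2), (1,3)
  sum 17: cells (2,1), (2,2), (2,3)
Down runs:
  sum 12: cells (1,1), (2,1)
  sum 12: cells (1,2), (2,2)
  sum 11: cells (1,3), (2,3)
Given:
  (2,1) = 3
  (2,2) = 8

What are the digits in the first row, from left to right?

9 4 5

(1,1) = 12 − 3 = 9 completes the 12 down.
(1,2) = 12 − 8 = 4 completes the 12 down.
(1,3) = 18 − 13 = 5 completes the 18 across.
(2,3) = 17 − 11 = 6 completes the 17 across.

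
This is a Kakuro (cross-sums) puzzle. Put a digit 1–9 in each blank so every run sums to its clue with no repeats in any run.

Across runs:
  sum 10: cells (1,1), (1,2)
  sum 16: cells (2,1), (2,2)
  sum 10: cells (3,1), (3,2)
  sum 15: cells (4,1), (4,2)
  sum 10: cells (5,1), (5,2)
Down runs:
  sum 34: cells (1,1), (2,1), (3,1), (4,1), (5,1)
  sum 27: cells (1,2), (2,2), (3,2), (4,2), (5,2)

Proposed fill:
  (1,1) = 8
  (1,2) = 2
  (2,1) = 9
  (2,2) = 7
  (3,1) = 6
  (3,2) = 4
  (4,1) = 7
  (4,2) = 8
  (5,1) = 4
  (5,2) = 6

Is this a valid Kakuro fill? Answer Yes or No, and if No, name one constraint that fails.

Yes

Across: 8+2=10; 9+7=16; 6+4=10; 7+8=15; 4+6=10. Down: 8+9+6+7+4=34; 2+7+4+8+6=27. No digit repeats within any run.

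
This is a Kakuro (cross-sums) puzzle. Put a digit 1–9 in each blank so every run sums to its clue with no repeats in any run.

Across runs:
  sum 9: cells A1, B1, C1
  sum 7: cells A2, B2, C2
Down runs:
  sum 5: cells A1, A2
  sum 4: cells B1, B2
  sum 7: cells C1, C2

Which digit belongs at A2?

4

7 in 3 cells must be {1,2,4}; 4 in 2 cells must be {1,3}.
The 7 across and the 4 down share only 1, so B2 = 1.
B1 = 4 − 1 = 3 completes the 4 down.
Nothing is forced directly, so branch on A2, whose candidates are 2 or 4. If A2 = 2: then A1 would have to be in {1,2,4,5} for the 9 across but in {3} for the 5 down — contradiction. So A2 = 4.
A1 = 5 − 4 = 1 completes the 5 down.
C1 = 9 − 4 = 5 completes the 9 across.
C2 = 7 − 5 = 2 completes the 7 across.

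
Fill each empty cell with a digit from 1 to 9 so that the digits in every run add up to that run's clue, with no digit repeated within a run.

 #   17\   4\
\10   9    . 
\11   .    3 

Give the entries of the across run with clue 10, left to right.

17 in 2 cells must be {8,9}; 4 in 2 cells must be {1,3}.
R1C2 = 10 − 9 = 1 completes the 10 across.
R2C1 = 11 − 3 = 8 completes the 11 across.

9 1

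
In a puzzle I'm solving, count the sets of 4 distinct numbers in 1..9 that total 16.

8

4 distinct digits from 1–9 sum between 10 and 30.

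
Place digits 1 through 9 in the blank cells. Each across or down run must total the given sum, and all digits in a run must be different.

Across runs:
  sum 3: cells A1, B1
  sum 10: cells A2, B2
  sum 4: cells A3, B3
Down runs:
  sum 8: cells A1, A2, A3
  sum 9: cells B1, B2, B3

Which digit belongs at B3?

1

3 in 2 cells must be {1,2}; 4 in 2 cells must be {1,3}.
Nothing is forced directly, so branch on A1, whose candidates are 1 or 2. If A1 = 2: that forces B1 = 1, A2 = 1, after which B2 would have to be in {9} for the 10 across but in {2,3,5,6} for the 9 down — contradiction. So A1 = 1.
B1 = 3 − 1 = 2 completes the 3 across.
Given what's placed, A3 must be 3 to fit the 4 across and 8 down.
B3 = 4 − 3 = 1 completes the 4 across.
A2 = 8 − 4 = 4 completes the 8 down.
B2 = 10 − 4 = 6 completes the 10 across.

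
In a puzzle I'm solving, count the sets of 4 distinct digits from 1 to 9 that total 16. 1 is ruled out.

4 distinct digits from 1–9 sum between 10 and 30.
Dropping sets that contain 1.
Enumerating: {2,3,4,7}, {2,3,5,6}.

2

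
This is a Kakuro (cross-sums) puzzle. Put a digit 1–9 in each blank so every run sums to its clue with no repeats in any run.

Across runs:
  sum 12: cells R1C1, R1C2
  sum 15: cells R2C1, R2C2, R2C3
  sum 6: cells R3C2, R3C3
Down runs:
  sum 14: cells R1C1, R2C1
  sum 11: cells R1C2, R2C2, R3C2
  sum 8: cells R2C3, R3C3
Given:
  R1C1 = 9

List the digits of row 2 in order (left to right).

5 7 3

R1C2 = 12 − 9 = 3 completes the 12 across.
R2C1 = 14 − 9 = 5 completes the 14 down.
No cell is forced outright now. R3C2 can only be 1 or 2 (the digits allowed by both its 6 across and its 11 down). If R3C2 = 2: that forces R2C2 = 6, after which R2C3 would have to be in {4} for the 15 across but in {1,2,3,5,6,7} for the 8 down — contradiction. So R3C2 = 1.
R2C2 = 11 − 4 = 7 completes the 11 down.
R2C3 = 15 − 12 = 3 completes the 15 across.
R3C3 = 6 − 1 = 5 completes the 6 across.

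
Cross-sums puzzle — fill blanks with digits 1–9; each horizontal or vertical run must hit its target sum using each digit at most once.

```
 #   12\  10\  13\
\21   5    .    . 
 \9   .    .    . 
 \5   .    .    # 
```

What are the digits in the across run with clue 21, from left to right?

5 7 9

R1C2 = 7: the only remaining digit allowed by both the 21 across and the 10 down.
R1C3 = 21 − 12 = 9 completes the 21 across.
R2C3 = 13 − 9 = 4 completes the 13 down.
R2C1 = 3: the only remaining digit allowed by both the 9 across and the 12 down.
R2C2 = 9 − 7 = 2 completes the 9 across.
R3C1 = 12 − 8 = 4 completes the 12 down.
R3C2 = 5 − 4 = 1 completes the 5 across.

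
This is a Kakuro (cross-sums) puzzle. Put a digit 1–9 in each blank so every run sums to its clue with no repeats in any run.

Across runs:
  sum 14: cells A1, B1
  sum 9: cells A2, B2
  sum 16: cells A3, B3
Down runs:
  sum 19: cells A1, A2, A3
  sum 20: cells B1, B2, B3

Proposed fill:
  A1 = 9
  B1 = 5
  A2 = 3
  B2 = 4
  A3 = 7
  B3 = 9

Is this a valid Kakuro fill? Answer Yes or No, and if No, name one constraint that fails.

No — the across run A2–B2 sums to 7, not 9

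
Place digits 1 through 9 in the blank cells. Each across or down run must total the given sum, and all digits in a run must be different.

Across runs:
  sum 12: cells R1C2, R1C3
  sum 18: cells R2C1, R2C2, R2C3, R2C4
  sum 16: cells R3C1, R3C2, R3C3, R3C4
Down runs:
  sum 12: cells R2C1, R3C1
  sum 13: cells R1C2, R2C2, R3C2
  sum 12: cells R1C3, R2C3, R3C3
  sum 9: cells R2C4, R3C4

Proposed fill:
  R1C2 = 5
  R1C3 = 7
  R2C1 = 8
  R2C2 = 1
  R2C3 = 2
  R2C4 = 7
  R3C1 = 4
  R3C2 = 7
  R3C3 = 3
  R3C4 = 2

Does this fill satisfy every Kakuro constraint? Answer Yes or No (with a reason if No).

Across: 5+7=12; 8+1+2+7=18; 4+7+3+2=16. Down: 8+4=12; 5+1+7=13; 7+2+3=12; 7+2=9. No digit repeats within any run.

Yes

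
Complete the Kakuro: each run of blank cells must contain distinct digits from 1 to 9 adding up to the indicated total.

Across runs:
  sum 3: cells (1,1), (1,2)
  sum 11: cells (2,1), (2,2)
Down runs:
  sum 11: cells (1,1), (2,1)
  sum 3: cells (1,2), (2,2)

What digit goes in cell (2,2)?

2

3 in 2 cells must be {1,2}.
The 3 across and the 11 down share only 2, so (1,1) = 2.
(1,2) = 3 − 2 = 1 completes the 3 across.
(2,1) = 11 − 2 = 9 completes the 11 down.
(2,2) = 11 − 9 = 2 completes the 11 across.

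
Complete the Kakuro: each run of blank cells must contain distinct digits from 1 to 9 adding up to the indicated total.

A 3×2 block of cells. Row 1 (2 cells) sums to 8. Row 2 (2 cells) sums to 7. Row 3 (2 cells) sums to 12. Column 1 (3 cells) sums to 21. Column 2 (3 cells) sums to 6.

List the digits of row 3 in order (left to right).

9 3

6 in 3 cells must be {1,2,3}.
The 12 across and the 6 down share only 3, so (3,2) = 3.
(3,1) = 12 − 3 = 9 completes the 12 across.
Nothing is forced directly, so branch on (1,1), whose candidates are 5 or 7. If (1,1) = 5: then (1,2) would have to be in {3} for the 8 across but in {1,2} for the 6 down — contradiction. So (1,1) = 7.
(1,2) = 8 − 7 = 1 completes the 8 across.
(2,1) = 21 − 16 = 5 completes the 21 down.
(2,2) = 7 − 5 = 2 completes the 7 across.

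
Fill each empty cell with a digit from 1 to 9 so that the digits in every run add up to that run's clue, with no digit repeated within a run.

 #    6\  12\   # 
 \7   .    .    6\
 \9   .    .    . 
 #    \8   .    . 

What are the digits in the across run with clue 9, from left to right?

1 3 5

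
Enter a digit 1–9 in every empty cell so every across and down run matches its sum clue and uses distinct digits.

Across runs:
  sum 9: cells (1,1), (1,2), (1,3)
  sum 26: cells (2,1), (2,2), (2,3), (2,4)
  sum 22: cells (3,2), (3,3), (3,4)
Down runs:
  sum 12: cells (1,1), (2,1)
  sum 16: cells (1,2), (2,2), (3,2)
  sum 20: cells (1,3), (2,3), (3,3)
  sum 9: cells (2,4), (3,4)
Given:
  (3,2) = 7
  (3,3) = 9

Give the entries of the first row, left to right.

(3,4) = 22 − 16 = 6 completes the 22 across.
(2,4) = 9 − 6 = 3 completes the 9 down.
Nothing is forced directly, so branch on (2,1), whose candidates are 8 or 9. If (2,1) = 8: that forces (1,1) = 4, (1,2) = 3, after which (1,3) would have to be in {2} for the 9 across but in {3,4,5,6,7,8} for the 20 down — contradiction. So (2,1) = 9.
(1,1) = 12 − 9 = 3 completes the 12 down.
No cell is forced outright now. (1,3) can only be 4 or 5 (the digits allowed by both its 9 across and its 20 down). If (1,3) = 4: then (1,2) would have to be in {2} for the 9 across but in {1,3,4,5,6,8} for the 16 down — contradiction. So (1,3) = 5.
(1,2) = 9 − 8 = 1 completes the 9 across.
(2,2) = 16 − 8 = 8 completes the 16 down.
(2,3) = 26 − 20 = 6 completes the 26 across.

3, 1, 5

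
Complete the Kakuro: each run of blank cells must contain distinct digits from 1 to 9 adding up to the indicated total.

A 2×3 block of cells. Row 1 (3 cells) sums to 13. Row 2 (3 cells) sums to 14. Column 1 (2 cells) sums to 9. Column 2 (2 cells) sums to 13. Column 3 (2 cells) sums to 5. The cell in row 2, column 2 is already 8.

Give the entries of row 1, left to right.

(1,2) = 13 − 8 = 5 completes the 13 down.
No cell is forced outright now. (1,3) can only be 1 or 2 (the digits allowed by both its 13 across and its 5 down). If (1,3) = 2: that forces (1,1) = 6, after which (2,1) would have to be in {1,2,4,5} for the 14 across but in {3} for the 9 down — contradiction. So (1,3) = 1.
(1,1) = 13 − 6 = 7 completes the 13 across.
(2,1) = 9 − 7 = 2 completes the 9 down.
(2,3) = 14 − 10 = 4 completes the 14 across.

7, 5, 1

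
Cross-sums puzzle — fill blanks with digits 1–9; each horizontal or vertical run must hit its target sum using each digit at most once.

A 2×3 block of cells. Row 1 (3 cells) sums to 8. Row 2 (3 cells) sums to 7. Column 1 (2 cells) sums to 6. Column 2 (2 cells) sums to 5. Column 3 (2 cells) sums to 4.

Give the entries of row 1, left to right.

4 1 3

7 in 3 cells must be {1,2,4}; 4 in 2 cells must be {1,3}.
The 7 across and the 4 down share only 1, so (2,3) = 1.
(1,3) = 4 − 1 = 3 completes the 4 down.
Nothing is forced directly, so branch on (2,1), whose candidates are 2 or 4. If (2,1) = 4: then (1,1) would have to be in {1,4} for the 8 across but in {2} for the 6 down — contradiction. So (2,1) = 2.
(1,1) = 6 − 2 = 4 completes the 6 down.
(1,2) = 8 − 7 = 1 completes the 8 across.
(2,2) = 7 − 3 = 4 completes the 7 across.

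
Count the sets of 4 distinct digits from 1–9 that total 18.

11

4 distinct digits from 1–9 sum between 10 and 30.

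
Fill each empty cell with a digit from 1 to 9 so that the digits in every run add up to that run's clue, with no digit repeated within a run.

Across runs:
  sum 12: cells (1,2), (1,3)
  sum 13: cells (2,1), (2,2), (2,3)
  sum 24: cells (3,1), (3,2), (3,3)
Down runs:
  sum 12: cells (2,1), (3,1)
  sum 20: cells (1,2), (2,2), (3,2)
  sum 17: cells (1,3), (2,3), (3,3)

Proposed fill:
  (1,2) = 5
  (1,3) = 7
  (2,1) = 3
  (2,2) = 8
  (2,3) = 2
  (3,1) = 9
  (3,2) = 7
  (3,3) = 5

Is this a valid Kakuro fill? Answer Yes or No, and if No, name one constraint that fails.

No — the down run (1,3)–(3,3) sums to 14, not 17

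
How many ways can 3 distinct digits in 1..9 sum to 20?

4

3 distinct digits from 1–9 sum between 6 and 24.
Enumerating: {3,8,9}, {4,7,9}, {5,6,9}, {5,7,8}.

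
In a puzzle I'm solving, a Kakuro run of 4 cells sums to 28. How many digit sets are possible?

2

4 distinct digits from 1–9 sum between 10 and 30.
Enumerating: {4,7,8,9}, {5,6,8,9}.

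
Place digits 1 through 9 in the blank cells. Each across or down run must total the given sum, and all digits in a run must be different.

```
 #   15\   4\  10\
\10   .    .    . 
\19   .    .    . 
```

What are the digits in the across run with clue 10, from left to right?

6 1 3

4 in 2 cells must be {1,3}.
The 19 across and the 4 down share only 3, so R2C2 = 3.
R1C2 = 4 − 3 = 1 completes the 4 down.
Nothing is forced directly, so branch on R2C1, whose candidates are 7 or 9. If R2C1 = 7: then R1C1 would have to be in {2,3,4,5,6,7} for the 10 across but in {8} for the 15 down — contradiction. So R2C1 = 9.
R1C1 = 15 − 9 = 6 completes the 15 down.
R1C3 = 10 − 7 = 3 completes the 10 across.
R2C3 = 19 − 12 = 7 completes the 19 across.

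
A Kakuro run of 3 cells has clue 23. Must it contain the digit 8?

Yes

The only way to make 23 from 3 distinct digits is {6,8,9}, which contains 8.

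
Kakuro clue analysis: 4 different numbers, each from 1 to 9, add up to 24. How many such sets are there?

8

4 distinct digits from 1–9 sum between 10 and 30.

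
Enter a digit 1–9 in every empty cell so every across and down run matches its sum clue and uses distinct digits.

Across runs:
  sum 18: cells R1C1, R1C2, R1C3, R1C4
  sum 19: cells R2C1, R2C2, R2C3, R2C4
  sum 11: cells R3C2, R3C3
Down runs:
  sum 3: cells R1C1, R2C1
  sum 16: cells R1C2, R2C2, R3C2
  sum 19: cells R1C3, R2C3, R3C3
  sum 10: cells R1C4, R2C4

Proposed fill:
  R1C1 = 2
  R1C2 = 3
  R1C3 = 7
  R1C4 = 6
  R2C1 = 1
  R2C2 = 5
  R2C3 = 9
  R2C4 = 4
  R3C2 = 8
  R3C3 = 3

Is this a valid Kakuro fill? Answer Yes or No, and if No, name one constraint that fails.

Across: 2+3+7+6=18; 1+5+9+4=19; 8+3=11. Down: 2+1=3; 3+5+8=16; 7+9+3=19; 6+4=10. No digit repeats within any run.

Yes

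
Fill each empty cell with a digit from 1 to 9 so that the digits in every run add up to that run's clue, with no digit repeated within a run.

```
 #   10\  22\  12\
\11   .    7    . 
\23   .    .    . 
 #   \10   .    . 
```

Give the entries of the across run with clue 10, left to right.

23 in 3 cells must be {6,8,9}.
Nothing is forced directly, so branch on R1C1, whose candidates are 1 or 3. If R1C1 = 3: that forces R1C3 = 1, after which R2C1 would have to be in {6,8,9} for the 23 across but in {7} for the 10 down — contradiction. So R1C1 = 1.
R1C3 = 11 − 8 = 3 completes the 11 across.
R2C1 = 10 − 1 = 9 completes the 10 down.
R2C2 = 6: the only remaining digit allowed by both the 23 across and the 22 down.
R2C3 = 23 − 15 = 8 completes the 23 across.
R3C2 = 22 − 13 = 9 completes the 22 down.
R3C3 = 10 − 9 = 1 completes the 10 across.

9 1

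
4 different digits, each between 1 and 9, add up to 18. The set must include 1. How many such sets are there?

4 distinct digits from 1–9 sum between 10 and 30.
Keeping only sets containing 1.
Enumerating: {1,2,6,9}, {1,2,7,8}, {1,3,5,9}, {1,3,6,8}, {1,4,5,8}, {1,4,6,7}.

6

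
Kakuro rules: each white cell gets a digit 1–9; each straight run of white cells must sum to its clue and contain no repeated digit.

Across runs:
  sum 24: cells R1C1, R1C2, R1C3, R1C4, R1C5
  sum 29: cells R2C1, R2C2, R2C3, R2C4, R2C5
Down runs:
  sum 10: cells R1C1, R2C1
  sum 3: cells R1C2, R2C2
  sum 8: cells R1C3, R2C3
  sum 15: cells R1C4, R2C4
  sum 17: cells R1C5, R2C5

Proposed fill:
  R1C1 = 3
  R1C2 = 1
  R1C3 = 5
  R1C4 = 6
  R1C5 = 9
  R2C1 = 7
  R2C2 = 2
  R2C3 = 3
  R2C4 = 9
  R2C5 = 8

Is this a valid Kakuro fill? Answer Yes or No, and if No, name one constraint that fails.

Across: 3+1+5+6+9=24; 7+2+3+9+8=29. Down: 3+7=10; 1+2=3; 5+3=8; 6+9=15; 9+8=17. No digit repeats within any run.

Yes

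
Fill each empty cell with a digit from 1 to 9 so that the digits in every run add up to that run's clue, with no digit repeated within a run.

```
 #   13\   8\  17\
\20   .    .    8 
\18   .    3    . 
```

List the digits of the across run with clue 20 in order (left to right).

17 in 2 cells must be {8,9}.
R1C2 = 8 − 3 = 5 completes the 8 down.
R2C3 = 17 − 8 = 9 completes the 17 down.
R1C1 = 20 − 13 = 7 completes the 20 across.
R2C1 = 18 − 12 = 6 completes the 18 across.

7 5 8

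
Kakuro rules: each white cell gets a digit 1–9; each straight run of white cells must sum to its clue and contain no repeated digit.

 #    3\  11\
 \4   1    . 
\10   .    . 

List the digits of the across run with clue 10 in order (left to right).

2, 8

4 in 2 cells must be {1,3}; 3 in 2 cells must be {1,2}.
R1C2 = 4 − 1 = 3 completes the 4 across.
R2C1 = 3 − 1 = 2 completes the 3 down.
R2C2 = 10 − 2 = 8 completes the 10 across.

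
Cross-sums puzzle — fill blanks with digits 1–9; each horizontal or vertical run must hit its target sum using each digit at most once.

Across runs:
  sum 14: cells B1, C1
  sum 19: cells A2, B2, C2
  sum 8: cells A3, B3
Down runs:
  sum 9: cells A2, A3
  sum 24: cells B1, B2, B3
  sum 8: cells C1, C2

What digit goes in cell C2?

2

24 in 3 cells must be {7,8,9}.
The 8 across and the 24 down share only 7, so B3 = 7.
A3 = 8 − 7 = 1 completes the 8 across.
A2 = 9 − 1 = 8 completes the 9 down.
B2 = 9: the only remaining digit allowed by both the 19 across and the 24 down.
C2 = 19 − 17 = 2 completes the 19 across.
B1 = 24 − 16 = 8 completes the 24 down.
C1 = 14 − 8 = 6 completes the 14 across.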